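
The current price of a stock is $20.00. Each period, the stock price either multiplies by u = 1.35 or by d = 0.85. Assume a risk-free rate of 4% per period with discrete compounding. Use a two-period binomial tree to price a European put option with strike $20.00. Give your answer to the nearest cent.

$1.97

Risk-neutral probability p = (1 + 0.04 − 0.85)/(1.35 − 0.85) = 0.1900/0.5000 = 0.3800
Terminal stock prices: S_uu = 36.45, S_ud = 22.95, S_dd = 14.45
Terminal payoffs (K − S): max(-16.45, 0) = 0, max(-2.95, 0) = 0, max(5.55, 0) = 5.55
Node u (S = 27): V_u = 1/1.04·[0.3800·0.0000 + 0.6200·0.0000] = 0.0000
Node d (S = 17): V_d = 1/1.04·[0.3800·0.0000 + 0.6200·5.5500] = 3.3087
Node 0 (S = 20): V_0 = 1/1.04·[0.3800·0.0000 + 0.6200·3.3087] = 1.9725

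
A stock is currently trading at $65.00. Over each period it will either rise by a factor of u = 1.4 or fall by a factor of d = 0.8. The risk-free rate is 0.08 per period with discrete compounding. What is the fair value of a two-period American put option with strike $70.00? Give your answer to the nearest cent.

$8.89

Risk-neutral probability p = (1 + 0.08 − 0.8)/(1.4 − 0.8) = 0.2800/0.6000 = 0.4667
Terminal stock prices: S_uu = 127.4, S_ud = 72.8, S_dd = 41.6
Terminal payoffs (K − S): max(-57.4, 0) = 0, max(-2.8, 0) = 0, max(28.4, 0) = 28.4
Node u (S = 91): continuation = 1/1.08·[0.4667·0.0000 + 0.5333·0.0000] = 0.0000; exercise value = 0.0000 ≤ continuation, so V_u = 0.0000
Node d (S = 52): continuation = 1/1.08·[0.4667·0.0000 + 0.5333·28.4000] = 14.0247; exercise value = 18.0000 > continuation, so V_d = 18.0000 (exercise)
Node 0 (S = 65): continuation = 1/1.08·[0.4667·0.0000 + 0.5333·18.0000] = 8.8889; exercise value = 5.0000 ≤ continuation, so V_0 = 8.8889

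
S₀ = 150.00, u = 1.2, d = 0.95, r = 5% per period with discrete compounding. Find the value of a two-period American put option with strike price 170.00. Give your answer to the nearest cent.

Risk-neutral probability p = (1 + 0.05 − 0.95)/(1.2 − 0.95) = 0.1000/0.2500 = 0.4000
Terminal stock prices: S_uu = 216, S_ud = 171, S_dd = 135.4
Terminal payoffs (K − S): max(-46, 0) = 0, max(-1, 0) = 0, max(34.62, 0) = 34.62
Node u (S = 180): continuation = 1/1.05·[0.4000·0.0000 + 0.6000·0.0000] = 0.0000; exercise value = 0.0000 ≤ continuation, so V_u = 0.0000
Node d (S = 142.5): continuation = 1/1.05·[0.4000·0.0000 + 0.6000·34.6250] = 19.7857; exercise value = 27.5000 > continuation, so V_d = 27.5000 (exercise)
Node 0 (S = 150): continuation = 1/1.05·[0.4000·0.0000 + 0.6000·27.5000] = 15.7143; exercise value = 20.0000 > continuation, so V_0 = 20.0000 (exercise)

20.00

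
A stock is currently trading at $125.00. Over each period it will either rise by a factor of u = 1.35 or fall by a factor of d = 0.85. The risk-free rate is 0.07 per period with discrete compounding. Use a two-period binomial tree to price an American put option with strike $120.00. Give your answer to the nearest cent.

$8.13

Risk-neutral probability p = (1 + 0.07 − 0.85)/(1.35 − 0.85) = 0.2200/0.5000 = 0.4400
Terminal stock prices: S_uu = 227.8, S_ud = 143.4, S_dd = 90.31
Terminal payoffs (K − S): max(-107.8, 0) = 0, max(-23.44, 0) = 0, max(29.69, 0) = 29.69
Node u (S = 168.8): continuation = 1/1.07·[0.4400·0.0000 + 0.5600·0.0000] = 0.0000; exercise value = 0.0000 ≤ continuation, so V_u = 0.0000
Node d (S = 106.2): continuation = 1/1.07·[0.4400·0.0000 + 0.5600·29.6875] = 15.5374; exercise value = 13.7500 ≤ continuation, so V_d = 15.5374
Node 0 (S = 125): continuation = 1/1.07·[0.4400·0.0000 + 0.5600·15.5374] = 8.1317; exercise value = 0.0000 ≤ continuation, so V_0 = 8.1317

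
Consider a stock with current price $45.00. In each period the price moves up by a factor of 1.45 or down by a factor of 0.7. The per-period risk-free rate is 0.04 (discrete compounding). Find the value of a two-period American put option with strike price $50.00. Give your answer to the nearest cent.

Risk-neutral probability p = (1 + 0.04 − 0.7)/(1.45 − 0.7) = 0.3400/0.7500 = 0.4533
Terminal stock prices: S_uu = 94.61, S_ud = 45.67, S_dd = 22.05
Terminal payoffs (K − S): max(-44.61, 0) = 0, max(4.325, 0) = 4.325, max(27.95, 0) = 27.95
Node u (S = 65.25): continuation = 1/1.04·[0.4533·0.0000 + 0.5467·4.3250] = 2.2734; exercise value = 0.0000 ≤ continuation, so V_u = 2.2734
Node d (S = 31.5): continuation = 1/1.04·[0.4533·4.3250 + 0.5467·27.9500] = 16.5769; exercise value = 18.5000 > continuation, so V_d = 18.5000 (exercise)
Node 0 (S = 45): continuation = 1/1.04·[0.4533·2.2734 + 0.5467·18.5000] = 10.7153; exercise value = 5.0000 ≤ continuation, so V_0 = 10.7153

$10.72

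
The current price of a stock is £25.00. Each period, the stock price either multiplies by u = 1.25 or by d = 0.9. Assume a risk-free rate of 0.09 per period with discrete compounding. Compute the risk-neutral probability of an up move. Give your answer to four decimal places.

Risk-neutral probability p = (1 + 0.09 − 0.9)/(1.25 − 0.9) = 0.1900/0.3500 = 0.5429

p = 0.5429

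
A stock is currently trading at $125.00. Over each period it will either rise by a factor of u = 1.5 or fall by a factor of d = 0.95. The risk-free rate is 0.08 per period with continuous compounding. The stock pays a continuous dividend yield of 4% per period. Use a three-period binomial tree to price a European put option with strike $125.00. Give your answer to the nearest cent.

$8.16

Per-period risk-free factor R = e^0.08 = 1.0833; dividend-adjusted growth = e^(0.08−0.04) = 1.0408.
Risk-neutral probability p = (1.0408 − 0.95)/(1.5 − 0.95) = 0.0908/0.5500 = 0.1651
Terminal stock prices: S_uuu = 421.9, S_uud = 267.2, S_udd = 169.2, S_ddd = 107.2
Terminal payoffs (K − S): max(-296.9, 0) = 0, max(-142.2, 0) = 0, max(-44.22, 0) = 0, max(17.83, 0) = 17.83
Node uu (S = 281.2): V_uu = e^(−0.08)·[0.1651·0.0000 + 0.8349·0.0000] = 0.0000
Node ud (S = 178.1): V_ud = e^(−0.08)·[0.1651·0.0000 + 0.8349·0.0000] = 0.0000
Node dd (S = 112.8): V_dd = e^(−0.08)·[0.1651·0.0000 + 0.8349·17.8281] = 13.7401
Node u (S = 187.5): V_u = e^(−0.08)·[0.1651·0.0000 + 0.8349·0.0000] = 0.0000
Node d (S = 118.8): V_d = e^(−0.08)·[0.1651·0.0000 + 0.8349·13.7401] = 10.5895
Node 0 (S = 125): V_0 = e^(−0.08)·[0.1651·0.0000 + 0.8349·10.5895] = 8.1613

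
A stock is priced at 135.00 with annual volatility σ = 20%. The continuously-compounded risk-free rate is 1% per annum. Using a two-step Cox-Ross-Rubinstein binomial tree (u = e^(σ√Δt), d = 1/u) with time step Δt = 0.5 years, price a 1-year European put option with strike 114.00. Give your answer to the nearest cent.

CRR parameters: u = e^(σ√Δt) = e^(0.2·√0.5) = 1.1519, d = 1/u = 0.8681
Per-period rate: rΔt = 0.01·0.5 = 0.005, so R = e^0.005 = 1.0050
Risk-neutral probability p = (e^0.005 − 0.8681)/(1.1519 − 0.8681) = 0.1369/0.2838 = 0.4824
Terminal stock prices: S_uu = 179.1, S_ud = 135, S_dd = 101.7
Terminal payoffs (K − S): max(-65.13, 0) = 0, max(-21, 0) = 0, max(12.26, 0) = 12.26
Node u (S = 155.5): V_u = e^(−0.005)·[0.4824·0.0000 + 0.5176·0.0000] = 0.0000
Node d (S = 117.2): V_d = e^(−0.005)·[0.4824·0.0000 + 0.5176·12.2588] = 6.3139
Node 0 (S = 135): V_0 = e^(−0.005)·[0.4824·0.0000 + 0.5176·6.3139] = 3.2520

3.25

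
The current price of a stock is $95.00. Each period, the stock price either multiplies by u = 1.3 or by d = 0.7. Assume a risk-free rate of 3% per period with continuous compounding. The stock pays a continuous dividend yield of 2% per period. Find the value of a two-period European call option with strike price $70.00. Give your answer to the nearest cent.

$30.51

Per-period risk-free factor R = e^0.03 = 1.0305; dividend-adjusted growth = e^(0.03−0.02) = 1.0101.
Risk-neutral probability p = (1.0101 − 0.7)/(1.3 − 0.7) = 0.3101/0.6000 = 0.5168
Terminal stock prices: S_uu = 160.6, S_ud = 86.45, S_dd = 46.55
Terminal payoffs (S − K): max(90.55, 0) = 90.55, max(16.45, 0) = 16.45, max(-23.45, 0) = 0
Node u (S = 123.5): V_u = e^(−0.03)·[0.5168·90.5500 + 0.4832·16.4500] = 53.1233
Node d (S = 66.5): V_d = e^(−0.03)·[0.5168·16.4500 + 0.4832·0.0000] = 8.2493
Node 0 (S = 95): V_0 = e^(−0.03)·[0.5168·53.1233 + 0.4832·8.2493] = 30.5089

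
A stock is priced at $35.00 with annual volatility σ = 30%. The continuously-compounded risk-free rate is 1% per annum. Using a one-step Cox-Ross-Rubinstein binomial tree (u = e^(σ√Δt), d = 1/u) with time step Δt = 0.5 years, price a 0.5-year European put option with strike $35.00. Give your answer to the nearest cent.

$3.60

CRR parameters: u = e^(σ√Δt) = e^(0.3·√0.5) = 1.2363, d = 1/u = 0.8089
Per-period rate: rΔt = 0.01·0.5 = 0.005, so R = e^0.005 = 1.0050
Risk-neutral probability p = (e^0.005 − 0.8089)/(1.2363 − 0.8089) = 0.1962/0.4275 = 0.4589
Terminal stock prices: S_u = 43.27, S_d = 28.31
Terminal payoffs (K − S): max(-8.271, 0) = 0, max(6.69, 0) = 6.69
Node 0 (S = 35): V_0 = e^(−0.005)·[0.4589·0.0000 + 0.5411·6.6900] = 3.6019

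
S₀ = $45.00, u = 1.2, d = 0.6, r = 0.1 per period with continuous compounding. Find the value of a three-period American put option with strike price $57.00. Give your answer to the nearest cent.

$12.00

Risk-neutral probability p = (e^0.1 − 0.6)/(1.2 − 0.6) = 0.5052/0.6000 = 0.8420
Terminal stock prices: S_uuu = 77.76, S_uud = 38.88, S_udd = 19.44, S_ddd = 9.72
Terminal payoffs (K − S): max(-20.76, 0) = 0, max(18.12, 0) = 18.12, max(37.56, 0) = 37.56, max(47.28, 0) = 47.28
Node uu (S = 64.8): continuation = e^(−0.1)·[0.8420·0.0000 + 0.1580·18.1200] = 2.5913; exercise value = 0.0000 ≤ continuation, so V_uu = 2.5913
Node ud (S = 32.4): continuation = e^(−0.1)·[0.8420·18.1200 + 0.1580·37.5600] = 19.1757; exercise value = 24.6000 > continuation, so V_ud = 24.6000 (exercise)
Node dd (S = 16.2): continuation = e^(−0.1)·[0.8420·37.5600 + 0.1580·47.2800] = 35.3757; exercise value = 40.8000 > continuation, so V_dd = 40.8000 (exercise)
Node u (S = 54): continuation = e^(−0.1)·[0.8420·2.5913 + 0.1580·24.6000] = 5.4921; exercise value = 3.0000 ≤ continuation, so V_u = 5.4921
Node d (S = 27): continuation = e^(−0.1)·[0.8420·24.6000 + 0.1580·40.8000] = 24.5757; exercise value = 30.0000 > continuation, so V_d = 30.0000 (exercise)
Node 0 (S = 45): continuation = e^(−0.1)·[0.8420·5.4921 + 0.1580·30.0000] = 8.4743; exercise value = 12.0000 > continuation, so V_0 = 12.0000 (exercise)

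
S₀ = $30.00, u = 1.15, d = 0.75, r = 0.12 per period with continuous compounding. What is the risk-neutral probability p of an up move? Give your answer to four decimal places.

p = 0.9437

Risk-neutral probability p = (e^0.12 − 0.75)/(1.15 − 0.75) = 0.3775/0.4000 = 0.9437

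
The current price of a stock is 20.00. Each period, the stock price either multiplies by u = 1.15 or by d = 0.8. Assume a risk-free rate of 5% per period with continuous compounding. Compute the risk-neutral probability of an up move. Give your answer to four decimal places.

Risk-neutral probability p = (e^0.05 − 0.8)/(1.15 − 0.8) = 0.2513/0.3500 = 0.7179

p = 0.7179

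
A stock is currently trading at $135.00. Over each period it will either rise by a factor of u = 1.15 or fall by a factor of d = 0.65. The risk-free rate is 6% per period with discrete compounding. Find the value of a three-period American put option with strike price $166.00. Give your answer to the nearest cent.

$31.00

Risk-neutral probability p = (1 + 0.06 − 0.65)/(1.15 − 0.65) = 0.4100/0.5000 = 0.8200
Terminal stock prices: S_uuu = 205.3, S_uud = 116, S_udd = 65.59, S_ddd = 37.07
Terminal payoffs (K − S): max(-39.32, 0) = 0, max(49.95, 0) = 49.95, max(100.4, 0) = 100.4, max(128.9, 0) = 128.9
Node uu (S = 178.5): continuation = 1/1.06·[0.8200·0.0000 + 0.1800·49.9506] = 8.4822; exercise value = 0.0000 ≤ continuation, so V_uu = 8.4822
Node ud (S = 100.9): continuation = 1/1.06·[0.8200·49.9506 + 0.1800·100.4069] = 55.6913; exercise value = 65.0875 > continuation, so V_ud = 65.0875 (exercise)
Node dd (S = 57.04): continuation = 1/1.06·[0.8200·100.4069 + 0.1800·128.9256] = 99.5663; exercise value = 108.9625 > continuation, so V_dd = 108.9625 (exercise)
Node u (S = 155.2): continuation = 1/1.06·[0.8200·8.4822 + 0.1800·65.0875] = 17.6143; exercise value = 10.7500 ≤ continuation, so V_u = 17.6143
Node d (S = 87.75): continuation = 1/1.06·[0.8200·65.0875 + 0.1800·108.9625] = 68.8538; exercise value = 78.2500 > continuation, so V_d = 78.2500 (exercise)
Node 0 (S = 135): continuation = 1/1.06·[0.8200·17.6143 + 0.1800·78.2500] = 26.9139; exercise value = 31.0000 > continuation, so V_0 = 31.0000 (exercise)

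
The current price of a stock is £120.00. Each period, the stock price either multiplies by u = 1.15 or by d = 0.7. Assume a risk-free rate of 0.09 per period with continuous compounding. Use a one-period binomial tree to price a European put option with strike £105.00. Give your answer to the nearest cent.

Risk-neutral probability p = (e^0.09 − 0.7)/(1.15 − 0.7) = 0.3942/0.4500 = 0.8759
Terminal stock prices: S_u = 138, S_d = 84
Terminal payoffs (K − S): max(-33, 0) = 0, max(21, 0) = 21
Node 0 (S = 120): V_0 = e^(−0.09)·[0.8759·0.0000 + 0.1241·21.0000] = 2.3810

£2.38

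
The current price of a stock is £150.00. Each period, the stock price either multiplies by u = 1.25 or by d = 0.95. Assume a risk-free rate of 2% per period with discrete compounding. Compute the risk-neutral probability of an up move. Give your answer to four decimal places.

Risk-neutral probability p = (1 + 0.02 − 0.95)/(1.25 − 0.95) = 0.0700/0.3000 = 0.2333

p = 0.2333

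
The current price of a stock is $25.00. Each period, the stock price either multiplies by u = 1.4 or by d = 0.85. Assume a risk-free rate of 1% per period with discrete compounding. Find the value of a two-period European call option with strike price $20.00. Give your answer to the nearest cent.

$6.35

Risk-neutral probability p = (1 + 0.01 − 0.85)/(1.4 − 0.85) = 0.1600/0.5500 = 0.2909
Terminal stock prices: S_uu = 49, S_ud = 29.75, S_dd = 18.06
Terminal payoffs (S − K): max(29, 0) = 29, max(9.75, 0) = 9.75, max(-1.938, 0) = 0
Node u (S = 35): V_u = 1/1.01·[0.2909·29.0000 + 0.7091·9.7500] = 15.1980
Node d (S = 21.25): V_d = 1/1.01·[0.2909·9.7500 + 0.7091·0.0000] = 2.8083
Node 0 (S = 25): V_0 = 1/1.01·[0.2909·15.1980 + 0.7091·2.8083] = 6.3491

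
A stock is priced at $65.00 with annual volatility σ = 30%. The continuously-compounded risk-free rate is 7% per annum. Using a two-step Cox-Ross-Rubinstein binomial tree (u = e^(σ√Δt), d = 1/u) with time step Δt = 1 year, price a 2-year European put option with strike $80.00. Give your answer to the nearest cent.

$14.46

CRR parameters: u = e^(σ√Δt) = e^(0.3·√1) = 1.3499, d = 1/u = 0.7408
Per-period rate: rΔt = 0.07·1 = 0.07, so R = e^0.07 = 1.0725
Risk-neutral probability p = (e^0.07 − 0.7408)/(1.3499 − 0.7408) = 0.3317/0.6090 = 0.5446
Terminal stock prices: S_uu = 118.4, S_ud = 65, S_dd = 35.67
Terminal payoffs (K − S): max(-38.44, 0) = 0, max(15, 0) = 15, max(44.33, 0) = 44.33
Node u (S = 87.74): V_u = e^(−0.07)·[0.5446·0.0000 + 0.4554·15.0000] = 6.3690
Node d (S = 48.15): V_d = e^(−0.07)·[0.5446·15.0000 + 0.4554·44.3272] = 26.4383
Node 0 (S = 65): V_0 = e^(−0.07)·[0.5446·6.3690 + 0.4554·26.4383] = 14.4599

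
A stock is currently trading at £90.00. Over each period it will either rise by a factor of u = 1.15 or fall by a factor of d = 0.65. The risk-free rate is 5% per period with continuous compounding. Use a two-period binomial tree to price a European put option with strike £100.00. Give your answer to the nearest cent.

Risk-neutral probability p = (e^0.05 − 0.65)/(1.15 − 0.65) = 0.4013/0.5000 = 0.8025
Terminal stock prices: S_uu = 119, S_ud = 67.27, S_dd = 38.03
Terminal payoffs (K − S): max(-19.02, 0) = 0, max(32.73, 0) = 32.73, max(61.97, 0) = 61.97
Node u (S = 103.5): V_u = e^(−0.05)·[0.8025·0.0000 + 0.1975·32.7250] = 6.1467
Node d (S = 58.5): V_d = e^(−0.05)·[0.8025·32.7250 + 0.1975·61.9750] = 36.6229
Node 0 (S = 90): V_0 = e^(−0.05)·[0.8025·6.1467 + 0.1975·36.6229] = 11.5712

£11.57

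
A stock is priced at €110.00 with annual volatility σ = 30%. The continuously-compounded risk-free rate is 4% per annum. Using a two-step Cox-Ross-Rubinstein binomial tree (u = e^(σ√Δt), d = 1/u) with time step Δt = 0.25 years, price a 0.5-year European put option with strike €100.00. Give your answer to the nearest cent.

CRR parameters: u = e^(σ√Δt) = e^(0.3·√0.25) = 1.1618, d = 1/u = 0.8607
Per-period rate: rΔt = 0.04·0.25 = 0.01, so R = e^0.01 = 1.0101
Risk-neutral probability p = (e^0.01 − 0.8607)/(1.1618 − 0.8607) = 0.1493/0.3011 = 0.4959
Terminal stock prices: S_uu = 148.5, S_ud = 110, S_dd = 81.49
Terminal payoffs (K − S): max(-48.48, 0) = 0, max(-10, 0) = 0, max(18.51, 0) = 18.51
Node u (S = 127.8): V_u = e^(−0.01)·[0.4959·0.0000 + 0.5041·0.0000] = 0.0000
Node d (S = 94.68): V_d = e^(−0.01)·[0.4959·0.0000 + 0.5041·18.5100] = 9.2372
Node 0 (S = 110): V_0 = e^(−0.01)·[0.4959·0.0000 + 0.5041·9.2372] = 4.6097

€4.61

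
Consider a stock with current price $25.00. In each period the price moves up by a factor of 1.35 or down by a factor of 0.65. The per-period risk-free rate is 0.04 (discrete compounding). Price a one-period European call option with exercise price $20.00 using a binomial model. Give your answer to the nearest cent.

$7.37

Risk-neutral probability p = (1 + 0.04 − 0.65)/(1.35 − 0.65) = 0.3900/0.7000 = 0.5571
Terminal stock prices: S_u = 33.75, S_d = 16.25
Terminal payoffs (S − K): max(13.75, 0) = 13.75, max(-3.75, 0) = 0
Node 0 (S = 25): V_0 = 1/1.04·[0.5571·13.7500 + 0.4429·0.0000] = 7.3661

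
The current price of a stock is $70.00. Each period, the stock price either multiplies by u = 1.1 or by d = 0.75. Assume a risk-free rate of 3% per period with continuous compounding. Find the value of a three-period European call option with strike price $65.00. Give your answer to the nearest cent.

$13.25

Risk-neutral probability p = (e^0.03 − 0.75)/(1.1 − 0.75) = 0.2805/0.3500 = 0.8013
Terminal stock prices: S_uuu = 93.17, S_uud = 63.53, S_udd = 43.31, S_ddd = 29.53
Terminal payoffs (S − K): max(28.17, 0) = 28.17, max(-1.475, 0) = 0, max(-21.69, 0) = 0, max(-35.47, 0) = 0
Node uu (S = 84.7): V_uu = e^(−0.03)·[0.8013·28.1700 + 0.1987·0.0000] = 21.9055
Node ud (S = 57.75): V_ud = e^(−0.03)·[0.8013·0.0000 + 0.1987·0.0000] = 0.0000
Node dd (S = 39.38): V_dd = e^(−0.03)·[0.8013·0.0000 + 0.1987·0.0000] = 0.0000
Node u (S = 77): V_u = e^(−0.03)·[0.8013·21.9055 + 0.1987·0.0000] = 17.0341
Node d (S = 52.5): V_d = e^(−0.03)·[0.8013·0.0000 + 0.1987·0.0000] = 0.0000
Node 0 (S = 70): V_0 = e^(−0.03)·[0.8013·17.0341 + 0.1987·0.0000] = 13.2460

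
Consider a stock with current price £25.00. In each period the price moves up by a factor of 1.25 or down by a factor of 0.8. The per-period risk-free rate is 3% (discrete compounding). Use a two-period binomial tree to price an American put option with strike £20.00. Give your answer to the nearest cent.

£0.90

Risk-neutral probability p = (1 + 0.03 − 0.8)/(1.25 − 0.8) = 0.2300/0.4500 = 0.5111
Terminal stock prices: S_uu = 39.06, S_ud = 25, S_dd = 16
Terminal payoffs (K − S): max(-19.06, 0) = 0, max(-5, 0) = 0, max(4, 0) = 4
Node u (S = 31.25): continuation = 1/1.03·[0.5111·0.0000 + 0.4889·0.0000] = 0.0000; exercise value = 0.0000 ≤ continuation, so V_u = 0.0000
Node d (S = 20): continuation = 1/1.03·[0.5111·0.0000 + 0.4889·4.0000] = 1.8986; exercise value = 0.0000 ≤ continuation, so V_d = 1.8986
Node 0 (S = 25): continuation = 1/1.03·[0.5111·0.0000 + 0.4889·1.8986] = 0.9012; exercise value = 0.0000 ≤ continuation, so V_0 = 0.9012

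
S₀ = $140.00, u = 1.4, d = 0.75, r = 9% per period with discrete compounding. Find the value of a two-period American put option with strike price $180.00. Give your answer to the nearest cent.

$40.00

Risk-neutral probability p = (1 + 0.09 − 0.75)/(1.4 − 0.75) = 0.3400/0.6500 = 0.5231
Terminal stock prices: S_uu = 274.4, S_ud = 147, S_dd = 78.75
Terminal payoffs (K − S): max(-94.4, 0) = 0, max(33, 0) = 33, max(101.2, 0) = 101.2
Node u (S = 196): continuation = 1/1.09·[0.5231·0.0000 + 0.4769·33.0000] = 14.4390; exercise value = 0.0000 ≤ continuation, so V_u = 14.4390
Node d (S = 105): continuation = 1/1.09·[0.5231·33.0000 + 0.4769·101.2500] = 60.1376; exercise value = 75.0000 > continuation, so V_d = 75.0000 (exercise)
Node 0 (S = 140): continuation = 1/1.09·[0.5231·14.4390 + 0.4769·75.0000] = 39.7449; exercise value = 40.0000 > continuation, so V_0 = 40.0000 (exercise)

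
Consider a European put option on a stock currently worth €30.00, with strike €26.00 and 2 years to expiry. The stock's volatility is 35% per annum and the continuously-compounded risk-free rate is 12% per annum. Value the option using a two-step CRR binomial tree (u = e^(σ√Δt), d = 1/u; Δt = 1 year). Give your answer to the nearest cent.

CRR parameters: u = e^(σ√Δt) = e^(0.35·√1) = 1.4191, d = 1/u = 0.7047
Per-period rate: rΔt = 0.12·1 = 0.12, so R = e^0.12 = 1.1275
Risk-neutral probability p = (e^0.12 − 0.7047)/(1.4191 − 0.7047) = 0.4228/0.7144 = 0.5919
Terminal stock prices: S_uu = 60.41, S_ud = 30, S_dd = 14.9
Terminal payoffs (K − S): max(-34.41, 0) = 0, max(-4, 0) = 0, max(11.1, 0) = 11.1
Node u (S = 42.57): V_u = e^(−0.12)·[0.5919·0.0000 + 0.4081·0.0000] = 0.0000
Node d (S = 21.14): V_d = e^(−0.12)·[0.5919·0.0000 + 0.4081·11.1024] = 4.0190
Node 0 (S = 30): V_0 = e^(−0.12)·[0.5919·0.0000 + 0.4081·4.0190] = 1.4548

€1.45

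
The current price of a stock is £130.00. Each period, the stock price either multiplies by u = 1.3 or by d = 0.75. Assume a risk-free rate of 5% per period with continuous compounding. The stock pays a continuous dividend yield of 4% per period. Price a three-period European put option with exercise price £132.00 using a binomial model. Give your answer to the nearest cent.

Per-period risk-free factor R = e^0.05 = 1.0513; dividend-adjusted growth = e^(0.05−0.04) = 1.0101.
Risk-neutral probability p = (1.0101 − 0.75)/(1.3 − 0.75) = 0.2601/0.5500 = 0.4728
Terminal stock prices: S_uuu = 285.6, S_uud = 164.8, S_udd = 95.06, S_ddd = 54.84
Terminal payoffs (K − S): max(-153.6, 0) = 0, max(-32.78, 0) = 0, max(36.94, 0) = 36.94, max(77.16, 0) = 77.16
Node uu (S = 219.7): V_uu = e^(−0.05)·[0.4728·0.0000 + 0.5272·0.0000] = 0.0000
Node ud (S = 126.8): V_ud = e^(−0.05)·[0.4728·0.0000 + 0.5272·36.9375] = 18.5231
Node dd (S = 73.12): V_dd = e^(−0.05)·[0.4728·36.9375 + 0.5272·77.1562] = 55.3046
Node u (S = 169): V_u = e^(−0.05)·[0.4728·0.0000 + 0.5272·18.5231] = 9.2888
Node d (S = 97.5): V_d = e^(−0.05)·[0.4728·18.5231 + 0.5272·55.3046] = 36.0645
Node 0 (S = 130): V_0 = e^(−0.05)·[0.4728·9.2888 + 0.5272·36.0645] = 22.2630

£22.26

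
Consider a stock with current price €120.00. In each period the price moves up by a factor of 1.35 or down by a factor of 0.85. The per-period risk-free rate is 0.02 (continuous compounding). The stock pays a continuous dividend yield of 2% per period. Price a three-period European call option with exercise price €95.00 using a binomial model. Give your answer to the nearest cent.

€30.43

Per-period risk-free factor R = e^0.02 = 1.0202; dividend-adjusted growth = e^(0.02−0.02) = 1.0000.
Risk-neutral probability p = (1.0000 − 0.85)/(1.35 − 0.85) = 0.1500/0.5000 = 0.3000
Terminal stock prices: S_uuu = 295.2, S_uud = 185.9, S_udd = 117, S_ddd = 73.69
Terminal payoffs (S − K): max(200.2, 0) = 200.2, max(90.9, 0) = 90.9, max(22.04, 0) = 22.04, max(-21.31, 0) = 0
Node uu (S = 218.7): V_uu = e^(−0.02)·[0.3000·200.2450 + 0.7000·90.8950] = 121.2506
Node ud (S = 137.7): V_ud = e^(−0.02)·[0.3000·90.8950 + 0.7000·22.0450] = 41.8545
Node dd (S = 86.7): V_dd = e^(−0.02)·[0.3000·22.0450 + 0.7000·0.0000] = 6.4825
Node u (S = 162): V_u = e^(−0.02)·[0.3000·121.2506 + 0.7000·41.8545] = 64.3729
Node d (S = 102): V_d = e^(−0.02)·[0.3000·41.8545 + 0.7000·6.4825] = 16.7556
Node 0 (S = 120): V_0 = e^(−0.02)·[0.3000·64.3729 + 0.7000·16.7556] = 30.4262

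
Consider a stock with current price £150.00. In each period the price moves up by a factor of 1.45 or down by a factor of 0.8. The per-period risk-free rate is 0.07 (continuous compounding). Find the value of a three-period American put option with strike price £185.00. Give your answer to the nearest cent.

Risk-neutral probability p = (e^0.07 − 0.8)/(1.45 − 0.8) = 0.2725/0.6500 = 0.4192
Terminal stock prices: S_uuu = 457.3, S_uud = 252.3, S_udd = 139.2, S_ddd = 76.8
Terminal payoffs (K − S): max(-272.3, 0) = 0, max(-67.3, 0) = 0, max(45.8, 0) = 45.8, max(108.2, 0) = 108.2
Node uu (S = 315.4): continuation = e^(−0.07)·[0.4192·0.0000 + 0.5808·0.0000] = 0.0000; exercise value = 0.0000 ≤ continuation, so V_uu = 0.0000
Node ud (S = 174): continuation = e^(−0.07)·[0.4192·0.0000 + 0.5808·45.8000] = 24.8004; exercise value = 11.0000 ≤ continuation, so V_ud = 24.8004
Node dd (S = 96): continuation = e^(−0.07)·[0.4192·45.8000 + 0.5808·108.2000] = 76.4929; exercise value = 89.0000 > continuation, so V_dd = 89.0000 (exercise)
Node u (S = 217.5): continuation = e^(−0.07)·[0.4192·0.0000 + 0.5808·24.8004] = 13.4293; exercise value = 0.0000 ≤ continuation, so V_u = 13.4293
Node d (S = 120): continuation = e^(−0.07)·[0.4192·24.8004 + 0.5808·89.0000] = 57.8874; exercise value = 65.0000 > continuation, so V_d = 65.0000 (exercise)
Node 0 (S = 150): continuation = e^(−0.07)·[0.4192·13.4293 + 0.5808·65.0000] = 40.4466; exercise value = 35.0000 ≤ continuation, so V_0 = 40.4466

£40.45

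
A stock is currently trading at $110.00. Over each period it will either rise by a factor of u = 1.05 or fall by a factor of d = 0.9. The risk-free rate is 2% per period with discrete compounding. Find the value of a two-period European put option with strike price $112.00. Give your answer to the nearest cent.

$3.36

Risk-neutral probability p = (1 + 0.02 − 0.9)/(1.05 − 0.9) = 0.1200/0.1500 = 0.8000
Terminal stock prices: S_uu = 121.3, S_ud = 104, S_dd = 89.1
Terminal payoffs (K − S): max(-9.275, 0) = 0, max(8.05, 0) = 8.05, max(22.9, 0) = 22.9
Node u (S = 115.5): V_u = 1/1.02·[0.8000·0.0000 + 0.2000·8.0500] = 1.5784
Node d (S = 99): V_d = 1/1.02·[0.8000·8.0500 + 0.2000·22.9000] = 10.8039
Node 0 (S = 110): V_0 = 1/1.02·[0.8000·1.5784 + 0.2000·10.8039] = 3.3564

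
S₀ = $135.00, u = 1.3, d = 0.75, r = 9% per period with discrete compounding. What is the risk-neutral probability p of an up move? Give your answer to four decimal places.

p = 0.6182

Risk-neutral probability p = (1 + 0.09 − 0.75)/(1.3 − 0.75) = 0.3400/0.5500 = 0.6182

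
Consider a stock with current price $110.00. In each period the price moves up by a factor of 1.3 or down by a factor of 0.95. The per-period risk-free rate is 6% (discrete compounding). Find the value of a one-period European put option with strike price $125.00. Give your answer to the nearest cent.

$13.26

Risk-neutral probability p = (1 + 0.06 − 0.95)/(1.3 − 0.95) = 0.1100/0.3500 = 0.3143
Terminal stock prices: S_u = 143, S_d = 104.5
Terminal payoffs (K − S): max(-18, 0) = 0, max(20.5, 0) = 20.5
Node 0 (S = 110): V_0 = 1/1.06·[0.3143·0.0000 + 0.6857·20.5000] = 13.2615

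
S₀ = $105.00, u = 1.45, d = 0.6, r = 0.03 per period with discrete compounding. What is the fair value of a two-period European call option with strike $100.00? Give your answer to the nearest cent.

Risk-neutral probability p = (1 + 0.03 − 0.6)/(1.45 − 0.6) = 0.4300/0.8500 = 0.5059
Terminal stock prices: S_uu = 220.8, S_ud = 91.35, S_dd = 37.8
Terminal payoffs (S − K): max(120.8, 0) = 120.8, max(-8.65, 0) = 0, max(-62.2, 0) = 0
Node u (S = 152.2): V_u = 1/1.03·[0.5059·120.7625 + 0.4941·0.0000] = 59.3123
Node d (S = 63): V_d = 1/1.03·[0.5059·0.0000 + 0.4941·0.0000] = 0.0000
Node 0 (S = 105): V_0 = 1/1.03·[0.5059·59.3123 + 0.4941·0.0000] = 29.1311

$29.13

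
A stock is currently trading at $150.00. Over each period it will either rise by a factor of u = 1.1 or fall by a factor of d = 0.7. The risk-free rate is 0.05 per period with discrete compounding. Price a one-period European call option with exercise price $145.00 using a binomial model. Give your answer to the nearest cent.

Risk-neutral probability p = (1 + 0.05 − 0.7)/(1.1 − 0.7) = 0.3500/0.4000 = 0.8750
Terminal stock prices: S_u = 165, S_d = 105
Terminal payoffs (S − K): max(20, 0) = 20, max(-40, 0) = 0
Node 0 (S = 150): V_0 = 1/1.05·[0.8750·20.0000 + 0.1250·0.0000] = 16.6667

$16.67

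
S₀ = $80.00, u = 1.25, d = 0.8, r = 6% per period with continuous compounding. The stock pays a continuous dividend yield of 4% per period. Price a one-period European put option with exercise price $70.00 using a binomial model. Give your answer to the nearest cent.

Per-period risk-free factor R = e^0.06 = 1.0618; dividend-adjusted growth = e^(0.06−0.04) = 1.0202.
Risk-neutral probability p = (1.0202 − 0.8)/(1.25 − 0.8) = 0.2202/0.4500 = 0.4893
Terminal stock prices: S_u = 100, S_d = 64
Terminal payoffs (K − S): max(-30, 0) = 0, max(6, 0) = 6
Node 0 (S = 80): V_0 = e^(−0.06)·[0.4893·0.0000 + 0.5107·6.0000] = 2.8855

$2.89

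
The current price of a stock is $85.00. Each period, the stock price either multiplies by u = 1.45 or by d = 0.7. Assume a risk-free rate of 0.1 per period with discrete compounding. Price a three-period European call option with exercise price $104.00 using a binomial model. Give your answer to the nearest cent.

Risk-neutral probability p = (1 + 0.1 − 0.7)/(1.45 − 0.7) = 0.4000/0.7500 = 0.5333
Terminal stock prices: S_uuu = 259.1, S_uud = 125.1, S_udd = 60.39, S_ddd = 29.15
Terminal payoffs (S − K): max(155.1, 0) = 155.1, max(21.1, 0) = 21.1, max(-43.61, 0) = 0, max(-74.84, 0) = 0
Node uu (S = 178.7): V_uu = 1/1.1·[0.5333·155.1331 + 0.4667·21.0987] = 84.1670
Node ud (S = 86.27): V_ud = 1/1.1·[0.5333·21.0987 + 0.4667·0.0000] = 10.2297
Node dd (S = 41.65): V_dd = 1/1.1·[0.5333·0.0000 + 0.4667·0.0000] = 0.0000
Node u (S = 123.2): V_u = 1/1.1·[0.5333·84.1670 + 0.4667·10.2297] = 45.1481
Node d (S = 59.5): V_d = 1/1.1·[0.5333·10.2297 + 0.4667·0.0000] = 4.9599
Node 0 (S = 85): V_0 = 1/1.1·[0.5333·45.1481 + 0.4667·4.9599] = 23.9942

$23.99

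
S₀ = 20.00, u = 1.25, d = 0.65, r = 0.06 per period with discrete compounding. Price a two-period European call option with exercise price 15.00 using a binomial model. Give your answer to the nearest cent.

Risk-neutral probability p = (1 + 0.06 − 0.65)/(1.25 − 0.65) = 0.4100/0.6000 = 0.6833
Terminal stock prices: S_uu = 31.25, S_ud = 16.25, S_dd = 8.45
Terminal payoffs (S − K): max(16.25, 0) = 16.25, max(1.25, 0) = 1.25, max(-6.55, 0) = 0
Node u (S = 25): V_u = 1/1.06·[0.6833·16.2500 + 0.3167·1.2500] = 10.8491
Node d (S = 13): V_d = 1/1.06·[0.6833·1.2500 + 0.3167·0.0000] = 0.8058
Node 0 (S = 20): V_0 = 1/1.06·[0.6833·10.8491 + 0.3167·0.8058] = 7.2346

7.23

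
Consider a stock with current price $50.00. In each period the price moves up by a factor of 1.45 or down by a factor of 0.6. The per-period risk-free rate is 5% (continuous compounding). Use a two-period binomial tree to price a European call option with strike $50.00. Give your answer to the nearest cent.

$14.06

Risk-neutral probability p = (e^0.05 − 0.6)/(1.45 − 0.6) = 0.4513/0.8500 = 0.5309
Terminal stock prices: S_uu = 105.1, S_ud = 43.5, S_dd = 18
Terminal payoffs (S − K): max(55.12, 0) = 55.12, max(-6.5, 0) = 0, max(-32, 0) = 0
Node u (S = 72.5): V_u = e^(−0.05)·[0.5309·55.1250 + 0.4691·0.0000] = 27.8389
Node d (S = 30): V_d = e^(−0.05)·[0.5309·0.0000 + 0.4691·0.0000] = 0.0000
Node 0 (S = 50): V_0 = e^(−0.05)·[0.5309·27.8389 + 0.4691·0.0000] = 14.0591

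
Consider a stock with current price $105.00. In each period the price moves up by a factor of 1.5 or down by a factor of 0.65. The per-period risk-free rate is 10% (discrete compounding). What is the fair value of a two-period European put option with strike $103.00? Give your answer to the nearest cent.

$10.99

Risk-neutral probability p = (1 + 0.1 − 0.65)/(1.5 − 0.65) = 0.4500/0.8500 = 0.5294
Terminal stock prices: S_uu = 236.2, S_ud = 102.4, S_dd = 44.36
Terminal payoffs (K − S): max(-133.2, 0) = 0, max(0.625, 0) = 0.625, max(58.64, 0) = 58.64
Node u (S = 157.5): V_u = 1/1.1·[0.5294·0.0000 + 0.4706·0.6250] = 0.2674
Node d (S = 68.25): V_d = 1/1.1·[0.5294·0.6250 + 0.4706·58.6375] = 25.3864
Node 0 (S = 105): V_0 = 1/1.1·[0.5294·0.2674 + 0.4706·25.3864] = 10.9892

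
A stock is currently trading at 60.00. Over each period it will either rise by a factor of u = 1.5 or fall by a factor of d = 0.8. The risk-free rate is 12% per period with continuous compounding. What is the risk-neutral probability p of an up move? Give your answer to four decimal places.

p = 0.4679

Risk-neutral probability p = (e^0.12 − 0.8)/(1.5 − 0.8) = 0.3275/0.7000 = 0.4679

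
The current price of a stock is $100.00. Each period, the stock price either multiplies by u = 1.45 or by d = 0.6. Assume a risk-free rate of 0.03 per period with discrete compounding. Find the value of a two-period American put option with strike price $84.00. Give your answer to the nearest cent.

Risk-neutral probability p = (1 + 0.03 − 0.6)/(1.45 − 0.6) = 0.4300/0.8500 = 0.5059
Terminal stock prices: S_uu = 210.2, S_ud = 87, S_dd = 36
Terminal payoffs (K − S): max(-126.2, 0) = 0, max(-3, 0) = 0, max(48, 0) = 48
Node u (S = 145): continuation = 1/1.03·[0.5059·0.0000 + 0.4941·0.0000] = 0.0000; exercise value = 0.0000 ≤ continuation, so V_u = 0.0000
Node d (S = 60): continuation = 1/1.03·[0.5059·0.0000 + 0.4941·48.0000] = 23.0268; exercise value = 24.0000 > continuation, so V_d = 24.0000 (exercise)
Node 0 (S = 100): continuation = 1/1.03·[0.5059·0.0000 + 0.4941·24.0000] = 11.5134; exercise value = 0.0000 ≤ continuation, so V_0 = 11.5134

$11.51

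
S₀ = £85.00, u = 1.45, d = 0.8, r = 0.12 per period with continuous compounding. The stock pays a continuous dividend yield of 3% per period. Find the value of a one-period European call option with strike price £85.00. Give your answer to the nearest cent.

£15.35

Per-period risk-free factor R = e^0.12 = 1.1275; dividend-adjusted growth = e^(0.12−0.03) = 1.0942.
Risk-neutral probability p = (1.0942 − 0.8)/(1.45 − 0.8) = 0.2942/0.6500 = 0.4526
Terminal stock prices: S_u = 123.2, S_d = 68
Terminal payoffs (S − K): max(38.25, 0) = 38.25, max(-17, 0) = 0
Node 0 (S = 85): V_0 = e^(−0.12)·[0.4526·38.2500 + 0.5474·0.0000] = 15.3535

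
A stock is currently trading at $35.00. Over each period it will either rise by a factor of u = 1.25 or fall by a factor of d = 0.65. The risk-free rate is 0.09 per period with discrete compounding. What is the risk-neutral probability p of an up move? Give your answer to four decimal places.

Risk-neutral probability p = (1 + 0.09 − 0.65)/(1.25 − 0.65) = 0.4400/0.6000 = 0.7333

p = 0.7333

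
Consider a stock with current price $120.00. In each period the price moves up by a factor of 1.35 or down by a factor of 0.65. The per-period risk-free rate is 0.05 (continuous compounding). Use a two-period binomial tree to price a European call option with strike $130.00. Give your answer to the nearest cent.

Risk-neutral probability p = (e^0.05 − 0.65)/(1.35 − 0.65) = 0.4013/0.7000 = 0.5732
Terminal stock prices: S_uu = 218.7, S_ud = 105.3, S_dd = 50.7
Terminal payoffs (S − K): max(88.7, 0) = 88.7, max(-24.7, 0) = 0, max(-79.3, 0) = 0
Node u (S = 162): V_u = e^(−0.05)·[0.5732·88.7000 + 0.4268·0.0000] = 48.3670
Node d (S = 78): V_d = e^(−0.05)·[0.5732·0.0000 + 0.4268·0.0000] = 0.0000
Node 0 (S = 120): V_0 = e^(−0.05)·[0.5732·48.3670 + 0.4268·0.0000] = 26.3739

$26.37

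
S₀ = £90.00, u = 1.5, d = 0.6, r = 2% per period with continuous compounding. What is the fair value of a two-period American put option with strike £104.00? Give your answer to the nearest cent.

Risk-neutral probability p = (e^0.02 − 0.6)/(1.5 − 0.6) = 0.4202/0.9000 = 0.4669
Terminal stock prices: S_uu = 202.5, S_ud = 81, S_dd = 32.4
Terminal payoffs (K − S): max(-98.5, 0) = 0, max(23, 0) = 23, max(71.6, 0) = 71.6
Node u (S = 135): continuation = e^(−0.02)·[0.4669·0.0000 + 0.5331·23.0000] = 12.0187; exercise value = 0.0000 ≤ continuation, so V_u = 12.0187
Node d (S = 54): continuation = e^(−0.02)·[0.4669·23.0000 + 0.5331·71.6000] = 47.9407; exercise value = 50.0000 > continuation, so V_d = 50.0000 (exercise)
Node 0 (S = 90): continuation = e^(−0.02)·[0.4669·12.0187 + 0.5331·50.0000] = 31.6280; exercise value = 14.0000 ≤ continuation, so V_0 = 31.6280

£31.63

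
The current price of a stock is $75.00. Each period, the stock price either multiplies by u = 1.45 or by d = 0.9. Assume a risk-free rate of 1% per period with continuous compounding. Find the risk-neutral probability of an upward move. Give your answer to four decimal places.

Risk-neutral probability p = (e^0.01 − 0.9)/(1.45 − 0.9) = 0.1101/0.5500 = 0.2001

p = 0.2001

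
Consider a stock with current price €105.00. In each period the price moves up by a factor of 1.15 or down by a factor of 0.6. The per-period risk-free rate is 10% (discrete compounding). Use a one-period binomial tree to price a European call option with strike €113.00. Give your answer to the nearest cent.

Risk-neutral probability p = (1 + 0.1 − 0.6)/(1.15 − 0.6) = 0.5000/0.5500 = 0.9091
Terminal stock prices: S_u = 120.7, S_d = 63
Terminal payoffs (S − K): max(7.75, 0) = 7.75, max(-50, 0) = 0
Node 0 (S = 105): V_0 = 1/1.1·[0.9091·7.7500 + 0.0909·0.0000] = 6.4050

€6.40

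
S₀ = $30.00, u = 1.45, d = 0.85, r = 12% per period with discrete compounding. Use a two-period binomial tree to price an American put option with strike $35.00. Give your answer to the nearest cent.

Risk-neutral probability p = (1 + 0.12 − 0.85)/(1.45 − 0.85) = 0.2700/0.6000 = 0.4500
Terminal stock prices: S_uu = 63.08, S_ud = 36.98, S_dd = 21.67
Terminal payoffs (K − S): max(-28.08, 0) = 0, max(-1.975, 0) = 0, max(13.33, 0) = 13.33
Node u (S = 43.5): continuation = 1/1.12·[0.4500·0.0000 + 0.5500·0.0000] = 0.0000; exercise value = 0.0000 ≤ continuation, so V_u = 0.0000
Node d (S = 25.5): continuation = 1/1.12·[0.4500·0.0000 + 0.5500·13.3250] = 6.5435; exercise value = 9.5000 > continuation, so V_d = 9.5000 (exercise)
Node 0 (S = 30): continuation = 1/1.12·[0.4500·0.0000 + 0.5500·9.5000] = 4.6652; exercise value = 5.0000 > continuation, so V_0 = 5.0000 (exercise)

$5.00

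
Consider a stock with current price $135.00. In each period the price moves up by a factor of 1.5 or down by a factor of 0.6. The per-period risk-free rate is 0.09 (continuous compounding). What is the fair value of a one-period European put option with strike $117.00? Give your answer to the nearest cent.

$14.84

Risk-neutral probability p = (e^0.09 − 0.6)/(1.5 − 0.6) = 0.4942/0.9000 = 0.5491
Terminal stock prices: S_u = 202.5, S_d = 81
Terminal payoffs (K − S): max(-85.5, 0) = 0, max(36, 0) = 36
Node 0 (S = 135): V_0 = e^(−0.09)·[0.5491·0.0000 + 0.4509·36.0000] = 14.8359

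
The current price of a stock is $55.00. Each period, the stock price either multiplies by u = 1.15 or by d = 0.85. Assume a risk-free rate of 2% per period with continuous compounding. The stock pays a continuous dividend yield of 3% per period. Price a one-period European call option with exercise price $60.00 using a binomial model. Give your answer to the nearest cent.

$1.49

Per-period risk-free factor R = e^0.02 = 1.0202; dividend-adjusted growth = e^(0.02−0.03) = 0.9900.
Risk-neutral probability p = (0.9900 − 0.85)/(1.15 − 0.85) = 0.1400/0.3000 = 0.4668
Terminal stock prices: S_u = 63.25, S_d = 46.75
Terminal payoffs (S − K): max(3.25, 0) = 3.25, max(-13.25, 0) = 0
Node 0 (S = 55): V_0 = e^(−0.02)·[0.4668·3.2500 + 0.5332·0.0000] = 1.4872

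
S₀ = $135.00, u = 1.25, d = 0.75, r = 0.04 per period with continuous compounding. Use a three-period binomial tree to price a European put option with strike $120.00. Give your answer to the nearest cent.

Risk-neutral probability p = (e^0.04 − 0.75)/(1.25 − 0.75) = 0.2908/0.5000 = 0.5816
Terminal stock prices: S_uuu = 263.7, S_uud = 158.2, S_udd = 94.92, S_ddd = 56.95
Terminal payoffs (K − S): max(-143.7, 0) = 0, max(-38.2, 0) = 0, max(25.08, 0) = 25.08, max(63.05, 0) = 63.05
Node uu (S = 210.9): V_uu = e^(−0.04)·[0.5816·0.0000 + 0.4184·0.0000] = 0.0000
Node ud (S = 126.6): V_ud = e^(−0.04)·[0.5816·0.0000 + 0.4184·25.0781] = 10.0807
Node dd (S = 75.94): V_dd = e^(−0.04)·[0.5816·25.0781 + 0.4184·63.0469] = 39.3572
Node u (S = 168.8): V_u = e^(−0.04)·[0.5816·0.0000 + 0.4184·10.0807] = 4.0522
Node d (S = 101.2): V_d = e^(−0.04)·[0.5816·10.0807 + 0.4184·39.3572] = 21.4538
Node 0 (S = 135): V_0 = e^(−0.04)·[0.5816·4.0522 + 0.4184·21.4538] = 10.8883

$10.89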